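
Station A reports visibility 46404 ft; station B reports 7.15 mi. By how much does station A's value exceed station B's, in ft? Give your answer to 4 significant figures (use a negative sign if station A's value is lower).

8652 ft

station B: 7.15 SM = 37752.00 ft.
Difference: 46404.00 − 37752.00 = 8652 ft.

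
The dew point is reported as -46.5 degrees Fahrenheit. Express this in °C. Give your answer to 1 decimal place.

-43.6 °C

°C = (°F − 32) × 5/9 = (-46.5 − 32) / 1.8 = -43.6 °C.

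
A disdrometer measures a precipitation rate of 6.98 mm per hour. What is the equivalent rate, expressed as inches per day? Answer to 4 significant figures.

6.595 in/day

6.98 mm/hour × 0.0393701 in/mm × 24 hour/day = 6.595 in/day.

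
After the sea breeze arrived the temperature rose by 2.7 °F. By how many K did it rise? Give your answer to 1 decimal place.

1.5 K

For a temperature change the 32° offset cancels: ΔK = 2.7 × 0.5556 = 1.5 K.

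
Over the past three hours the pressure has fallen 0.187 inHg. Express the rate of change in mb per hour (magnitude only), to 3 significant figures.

0.187 inHg / 3 h × 33.8639 mb/inHg = 2.11 mb/h.

2.11 mb per hour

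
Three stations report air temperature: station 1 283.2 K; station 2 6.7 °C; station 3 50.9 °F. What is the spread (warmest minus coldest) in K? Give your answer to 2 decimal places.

3.80 K

station 1: 283.2 K = 10.050 °C.
station 3: 50.9 °F = 10.500 °C.
Spread: 10.500 − 6.700 = 3.800 °C.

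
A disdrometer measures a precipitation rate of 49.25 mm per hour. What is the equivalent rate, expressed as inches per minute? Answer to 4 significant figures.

49.25 mm/hour × 0.0393701 in/mm × 0.0166667 hour/minute = 0.03232 in/minute.

0.03232 in/minute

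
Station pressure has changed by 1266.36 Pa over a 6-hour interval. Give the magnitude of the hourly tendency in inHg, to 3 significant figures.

0.0623 inHg per hour

1266.36 Pa / 6 h × 0.0002953 inHg/Pa = 0.0623 inHg/h.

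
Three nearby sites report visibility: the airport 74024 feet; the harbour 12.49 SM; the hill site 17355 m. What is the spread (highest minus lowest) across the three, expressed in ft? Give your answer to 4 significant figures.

the harbour: 12.49 SM = 65947.20 ft.
the hill site: 17355 m = 56938.98 ft.
Spread: 74024.00 − 56938.98 = 17090 ft.

17090 ft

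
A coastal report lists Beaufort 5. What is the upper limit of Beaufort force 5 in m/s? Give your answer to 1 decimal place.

Beaufort 5 (fresh breeze) spans 8.0–10.7 m/s.

10.7 m/s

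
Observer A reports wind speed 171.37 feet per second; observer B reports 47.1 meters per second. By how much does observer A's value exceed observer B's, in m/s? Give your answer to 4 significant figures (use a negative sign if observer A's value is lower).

5.134 m/s

observer A: 171.37 ft/s = 52.23358 m/s.
Difference: 52.23358 − 47.10000 = 5.134 m/s.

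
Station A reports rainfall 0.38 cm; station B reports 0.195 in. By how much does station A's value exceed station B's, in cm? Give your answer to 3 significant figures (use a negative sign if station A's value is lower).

-0.115 cm

station B: 0.195 in = 0.49530 cm.
Difference: 0.38000 − 0.49530 = -0.115 cm.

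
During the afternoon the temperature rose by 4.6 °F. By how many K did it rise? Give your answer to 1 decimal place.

For a temperature change the 32° offset cancels: ΔK = 4.6 × 0.5556 = 2.6 K.

2.6 K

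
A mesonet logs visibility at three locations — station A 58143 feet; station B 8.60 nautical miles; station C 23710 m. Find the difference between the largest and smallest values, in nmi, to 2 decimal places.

station A: 58143 ft = 9.5691 nmi.
station C: 23710 m = 12.8024 nmi.
Spread: 12.8024 − 8.6000 = 4.20 nmi.

4.20 nmi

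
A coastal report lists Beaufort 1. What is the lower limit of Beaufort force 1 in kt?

1 kt

Beaufort 1 (light air) spans 1–3 knots.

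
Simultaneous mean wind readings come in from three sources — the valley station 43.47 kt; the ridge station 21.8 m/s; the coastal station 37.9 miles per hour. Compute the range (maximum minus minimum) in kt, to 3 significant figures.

the ridge station: 21.8 m/s = 42.376 kt.
the coastal station: 37.9 mph = 32.934 kt.
Spread: 43.470 − 32.934 = 10.5 kt.

10.5 kt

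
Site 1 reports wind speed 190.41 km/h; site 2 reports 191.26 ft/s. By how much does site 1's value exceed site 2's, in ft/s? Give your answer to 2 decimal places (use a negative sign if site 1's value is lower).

-17.73 ft/s

site 1: 190.41 km/h = 173.5291 ft/s.
Difference: 173.5291 − 191.2600 = -17.73 ft/s.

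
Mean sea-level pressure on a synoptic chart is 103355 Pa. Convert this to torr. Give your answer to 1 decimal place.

1 Pa = 0.00750062 mmHg, so 103355 × 0.00750062 = 775.2 mmHg.

775.2 mmHg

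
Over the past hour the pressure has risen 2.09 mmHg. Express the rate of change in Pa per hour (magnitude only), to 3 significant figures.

279 Pa per hour

2.09 mmHg / 1 h × 133.322 Pa/mmHg = 279 Pa/h.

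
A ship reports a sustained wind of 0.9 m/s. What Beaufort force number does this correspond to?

Beaufort force 1

0.9 m/s lies in the Beaufort 1 band (light air, 0.3–1.5 m/s).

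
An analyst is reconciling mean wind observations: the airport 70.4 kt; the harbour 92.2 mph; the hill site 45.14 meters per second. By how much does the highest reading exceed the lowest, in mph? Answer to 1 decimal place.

the airport: 70.4 kt = 81.015 mph.
the hill site: 45.14 m/s = 100.975 mph.
Spread: 100.975 − 81.015 = 20.0 mph.

20.0 mph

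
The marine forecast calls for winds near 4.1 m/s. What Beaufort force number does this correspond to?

4.1 m/s lies in the Beaufort 3 band (gentle breeze, 3.4–5.4 m/s).

Beaufort force 3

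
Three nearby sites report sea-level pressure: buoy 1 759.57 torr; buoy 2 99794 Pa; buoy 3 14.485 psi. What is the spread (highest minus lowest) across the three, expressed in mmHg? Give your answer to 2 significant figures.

11 mmHg

buoy 2: 99794 Pa = 748.52 mmHg.
buoy 3: 14.485 psi = 749.09 mmHg.
Spread: 759.57 − 748.52 = 11 mmHg.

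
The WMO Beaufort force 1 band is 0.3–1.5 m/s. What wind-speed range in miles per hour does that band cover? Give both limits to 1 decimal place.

0.7 to 3.4 mph

0.3–1.5 m/s × 2.237 = 0.7–3.4 mph.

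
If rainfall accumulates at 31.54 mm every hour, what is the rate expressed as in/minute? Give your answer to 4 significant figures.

0.02070 in/minute

31.54 mm/hour × 0.0393701 in/mm × 0.0166667 hour/minute = 0.02070 in/minute.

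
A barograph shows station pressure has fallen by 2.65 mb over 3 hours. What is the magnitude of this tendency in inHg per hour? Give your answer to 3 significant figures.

2.65 mb / 3 h × 0.02953 inHg/mb = 0.0261 inHg/h.

0.0261 inHg per hour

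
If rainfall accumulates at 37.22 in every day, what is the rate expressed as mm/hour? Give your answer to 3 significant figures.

39.4 mm/hour

37.22 in/day × 25.4 mm/in × 0.0416667 day/hour = 39.4 mm/hour.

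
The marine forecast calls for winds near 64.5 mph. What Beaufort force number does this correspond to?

64.5 mph = 28.8 m/s, which is Beaufort 11 (violent storm, 28.5–32.6 m/s).

Beaufort force 11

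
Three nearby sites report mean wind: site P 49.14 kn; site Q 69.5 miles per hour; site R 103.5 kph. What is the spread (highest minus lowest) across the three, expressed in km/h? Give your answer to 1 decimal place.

20.8 km/h

site P: 49.14 kt = 91.007 km/h.
site Q: 69.5 mph = 111.849 km/h.
Spread: 111.849 − 91.007 = 20.8 km/h.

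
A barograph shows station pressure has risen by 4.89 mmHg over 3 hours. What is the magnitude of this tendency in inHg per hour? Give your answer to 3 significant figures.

4.89 mmHg / 3 h × 0.0393701 inHg/mmHg = 0.0642 inHg/h.

0.0642 inHg per hour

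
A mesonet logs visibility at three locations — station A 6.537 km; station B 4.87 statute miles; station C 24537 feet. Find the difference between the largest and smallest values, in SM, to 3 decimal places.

station A: 6.537 km = 4.06190 SM.
station C: 24537 ft = 4.64716 SM.
Spread: 4.87000 − 4.06190 = 0.808 SM.

0.808 SM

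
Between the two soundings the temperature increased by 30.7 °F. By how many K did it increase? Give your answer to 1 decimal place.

17.1 K

For a temperature change the 32° offset cancels: ΔK = 30.7 × 0.5556 = 17.1 K.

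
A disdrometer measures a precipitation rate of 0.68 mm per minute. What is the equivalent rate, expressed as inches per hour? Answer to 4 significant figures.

0.68 mm/minute × 0.0393701 in/mm × 60 minute/hour = 1.606 in/hour.

1.606 in/hour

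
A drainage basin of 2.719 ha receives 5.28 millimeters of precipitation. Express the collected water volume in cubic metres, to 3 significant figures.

144 cubic metres

Area: 2.719 ha = 27190 m².
1 mm over 1 m² is 1 L, so volume = 5.28 × 27190 = 143563.2 L = 144 m³.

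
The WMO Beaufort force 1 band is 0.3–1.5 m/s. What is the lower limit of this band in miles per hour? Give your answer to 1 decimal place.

0.7 mph

0.3–1.5 m/s × 2.237 = 0.7–3.4 mph.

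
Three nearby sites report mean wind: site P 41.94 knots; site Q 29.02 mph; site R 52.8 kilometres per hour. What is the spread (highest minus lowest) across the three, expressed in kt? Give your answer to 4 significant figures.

site Q: 29.02 mph = 25.2177 kt.
site R: 52.8 km/h = 28.5097 kt.
Spread: 41.9400 − 25.2177 = 16.72 kt.

16.72 kt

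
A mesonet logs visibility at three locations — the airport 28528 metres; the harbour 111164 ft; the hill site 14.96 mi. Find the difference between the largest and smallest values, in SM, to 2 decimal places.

the airport: 28528 m = 17.7265 SM.
the harbour: 111164 ft = 21.0538 SM.
Spread: 21.0538 − 14.9600 = 6.09 SM.

6.09 SM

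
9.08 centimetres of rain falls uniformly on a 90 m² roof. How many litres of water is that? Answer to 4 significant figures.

8172 litres

Depth: 9.08 cm × 10 = 90.8 mm.
1 mm over 1 m² is 1 L, so volume = 90.8 × 90 = 8172 L.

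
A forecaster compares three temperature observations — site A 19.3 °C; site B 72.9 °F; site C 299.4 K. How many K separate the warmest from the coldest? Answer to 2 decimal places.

6.95 K

site B: 72.9 °F = 22.722 °C.
site C: 299.4 K = 26.250 °C.
Spread: 26.250 − 19.300 = 6.950 °C.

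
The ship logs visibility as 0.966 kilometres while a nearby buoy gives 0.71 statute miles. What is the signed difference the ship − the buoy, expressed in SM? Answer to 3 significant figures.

-0.110 SM

the ship: 0.966 km = 0.60024 SM.
Difference: 0.60024 − 0.71000 = -0.110 SM.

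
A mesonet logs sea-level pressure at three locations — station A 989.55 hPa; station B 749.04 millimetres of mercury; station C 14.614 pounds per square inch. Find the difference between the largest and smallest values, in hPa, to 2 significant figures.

station B: 749.04 mmHg = 998.64 hPa.
station C: 14.614 psi = 1007.60 hPa.
Spread: 1007.60 − 989.55 = 18 hPa.

18 hPa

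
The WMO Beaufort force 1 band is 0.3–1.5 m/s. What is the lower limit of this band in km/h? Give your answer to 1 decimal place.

0.3–1.5 m/s × 3.6 = 1.1–5.4 km/h.

1.1 km/h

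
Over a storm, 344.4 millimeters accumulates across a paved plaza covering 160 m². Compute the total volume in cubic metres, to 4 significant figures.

1 mm over 1 m² is 1 L, so volume = 344.4 × 160 = 55104 L = 55.10 m³.

55.10 cubic metres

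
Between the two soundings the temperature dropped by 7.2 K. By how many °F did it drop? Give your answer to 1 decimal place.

A change of 1 °C equals a change of 1.8 °F: Δ°F = 7.2 × 1.8 = 13.0 °F.

13.0 °F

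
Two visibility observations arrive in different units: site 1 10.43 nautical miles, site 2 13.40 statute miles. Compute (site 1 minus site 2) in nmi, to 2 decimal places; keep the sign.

site 2: 13.40 SM = 11.6443 nmi.
Difference: 10.4300 − 11.6443 = -1.21 nmi.

-1.21 nmi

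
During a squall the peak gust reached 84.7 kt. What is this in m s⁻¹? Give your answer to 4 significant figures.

43.57 m/s

1 kt = 0.514444 m/s, so 84.7 × 0.514444 = 43.57 m/s.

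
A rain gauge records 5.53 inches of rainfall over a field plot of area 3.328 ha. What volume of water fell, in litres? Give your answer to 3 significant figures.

4670000 litres

Depth: 5.53 in × 25.4 = 140.462 mm.
Area: 3.328 ha = 33280 m².
1 mm over 1 m² is 1 L, so volume = 140.462 × 33280 = 4674575.4 L ≈ 4670000 L.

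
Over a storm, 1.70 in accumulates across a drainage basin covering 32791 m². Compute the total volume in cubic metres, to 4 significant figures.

Depth: 1.70 in × 25.4 = 43.18 mm.
1 mm over 1 m² is 1 L, so volume = 43.18 × 32791 = 1415915.4 L = 1416 m³.

1416 cubic metres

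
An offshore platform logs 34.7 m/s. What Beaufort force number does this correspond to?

Beaufort force 12

34.7 m/s lies in the Beaufort 12 band (hurricane force, ≥32.7 m/s).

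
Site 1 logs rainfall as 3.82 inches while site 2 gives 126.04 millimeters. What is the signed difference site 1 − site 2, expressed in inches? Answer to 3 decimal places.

-1.142 in

site 2: 126.04 mm = 4.96220 in.
Difference: 3.82000 − 4.96220 = -1.142 in.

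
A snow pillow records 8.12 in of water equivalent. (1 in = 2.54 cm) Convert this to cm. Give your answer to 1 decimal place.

1 in = 2.54 cm, so 8.12 × 2.54 = 20.6 cm.

20.6 cm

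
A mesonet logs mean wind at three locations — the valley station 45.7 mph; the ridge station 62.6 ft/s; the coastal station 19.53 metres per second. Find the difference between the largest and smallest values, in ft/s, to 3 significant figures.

4.43 ft/s

the valley station: 45.7 mph = 67.0267 ft/s.
the coastal station: 19.53 m/s = 64.0748 ft/s.
Spread: 67.0267 − 62.6000 = 4.43 ft/s.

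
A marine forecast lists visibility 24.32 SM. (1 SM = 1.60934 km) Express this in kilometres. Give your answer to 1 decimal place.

1 SM = 1.60934 km, so 24.32 × 1.60934 = 39.1 km.

39.1 km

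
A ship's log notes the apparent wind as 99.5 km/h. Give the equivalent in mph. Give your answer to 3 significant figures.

61.8 mph

1 km/h = 0.621371 mph, so 99.5 × 0.621371 = 61.8 mph.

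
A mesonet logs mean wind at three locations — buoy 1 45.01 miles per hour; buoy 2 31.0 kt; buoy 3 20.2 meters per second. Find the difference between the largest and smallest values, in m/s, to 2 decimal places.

buoy 1: 45.01 mph = 20.1213 m/s.
buoy 2: 31.0 kt = 15.9478 m/s.
Spread: 20.2000 − 15.9478 = 4.25 m/s.

4.25 m/s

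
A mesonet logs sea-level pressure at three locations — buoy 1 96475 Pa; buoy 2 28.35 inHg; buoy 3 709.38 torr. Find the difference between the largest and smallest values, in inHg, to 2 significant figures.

buoy 1: 96475 Pa = 28.4890 inHg.
buoy 3: 709.38 mmHg = 27.9283 inHg.
Spread: 28.4890 − 27.9283 = 0.56 inHg.

0.56 inHg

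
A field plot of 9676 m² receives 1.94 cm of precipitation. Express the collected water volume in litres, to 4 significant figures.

187700 litres

Depth: 1.94 cm × 10 = 19.4 mm.
1 mm over 1 m² is 1 L, so volume = 19.4 × 9676 = 187714.4 L ≈ 187700 L.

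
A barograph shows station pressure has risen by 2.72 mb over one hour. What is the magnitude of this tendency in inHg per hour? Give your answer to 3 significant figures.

2.72 mb / 1 h × 0.02953 inHg/mb = 0.0803 inHg/h.

0.0803 inHg per hour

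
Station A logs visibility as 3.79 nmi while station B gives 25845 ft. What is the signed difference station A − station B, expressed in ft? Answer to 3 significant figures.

-2820 ft

station A: 3.79 nmi = 23028.48 ft.
Difference: 23028.48 − 25845.00 = -2820 ft.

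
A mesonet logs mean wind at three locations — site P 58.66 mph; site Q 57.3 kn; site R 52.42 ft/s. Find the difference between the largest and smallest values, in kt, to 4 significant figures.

site P: 58.66 mph = 50.9741 kt.
site R: 52.42 ft/s = 31.0580 kt.
Spread: 57.3000 − 31.0580 = 26.24 kt.

26.24 kt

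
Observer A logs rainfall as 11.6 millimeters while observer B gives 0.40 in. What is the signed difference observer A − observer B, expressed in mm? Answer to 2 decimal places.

1.44 mm

observer B: 0.40 in = 10.1600 mm.
Difference: 11.6000 − 10.1600 = 1.44 mm.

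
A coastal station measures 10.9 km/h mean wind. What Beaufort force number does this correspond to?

Beaufort force 2

10.9 km/h = 3.0 m/s, which is Beaufort 2 (light breeze, 1.6–3.3 m/s).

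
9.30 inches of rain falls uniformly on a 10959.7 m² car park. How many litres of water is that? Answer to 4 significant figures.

2589000 litres

Depth: 9.30 in × 25.4 = 236.22 mm.
1 mm over 1 m² is 1 L, so volume = 236.22 × 10959.7 = 2588900.3 L ≈ 2589000 L.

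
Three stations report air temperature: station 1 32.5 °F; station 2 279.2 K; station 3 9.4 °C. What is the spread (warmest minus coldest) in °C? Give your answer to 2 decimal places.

station 1: 32.5 °F = 0.278 °C.
station 2: 279.2 K = 6.050 °C.
Spread: 9.400 − 0.278 = 9.122 °C.

9.12 °C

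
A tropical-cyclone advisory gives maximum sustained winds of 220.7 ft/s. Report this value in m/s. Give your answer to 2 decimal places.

1 ft/s = 0.3048 m/s, so 220.7 × 0.3048 = 67.27 m/s.

67.27 m/s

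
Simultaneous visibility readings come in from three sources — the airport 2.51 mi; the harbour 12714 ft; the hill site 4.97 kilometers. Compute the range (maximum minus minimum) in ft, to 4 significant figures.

3592 ft

the airport: 2.51 SM = 13252.80 ft.
the hill site: 4.97 km = 16305.77 ft.
Spread: 16305.77 − 12714.00 = 3592 ft.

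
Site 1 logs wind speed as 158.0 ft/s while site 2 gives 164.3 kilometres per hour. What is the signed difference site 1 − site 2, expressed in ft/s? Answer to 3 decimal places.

8.266 ft/s

site 2: 164.3 km/h = 149.73389 ft/s.
Difference: 158.00000 − 149.73389 = 8.266 ft/s.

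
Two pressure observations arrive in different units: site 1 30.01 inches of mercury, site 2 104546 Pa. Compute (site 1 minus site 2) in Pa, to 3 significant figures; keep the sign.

-2920 Pa

site 1: 30.01 inHg = 101625.53 Pa.
Difference: 101625.53 − 104546.00 = -2920 Pa.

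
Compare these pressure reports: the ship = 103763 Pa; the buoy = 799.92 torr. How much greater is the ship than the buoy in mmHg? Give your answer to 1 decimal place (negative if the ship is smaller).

-21.6 mmHg

the ship: 103763 Pa = 778.286 mmHg.
Difference: 778.286 − 799.920 = -21.6 mmHg.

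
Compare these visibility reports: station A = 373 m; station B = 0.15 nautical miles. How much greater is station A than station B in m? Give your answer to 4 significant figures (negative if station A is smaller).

95.20 m

station B: 0.15 nmi = 277.8000 m.
Difference: 373.0000 − 277.8000 = 95.20 m.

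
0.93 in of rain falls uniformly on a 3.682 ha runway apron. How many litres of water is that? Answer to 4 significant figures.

869800 litres

Depth: 0.93 in × 25.4 = 23.622 mm.
Area: 3.682 ha = 36820 m².
1 mm over 1 m² is 1 L, so volume = 23.622 × 36820 = 869762.04 L ≈ 869800 L.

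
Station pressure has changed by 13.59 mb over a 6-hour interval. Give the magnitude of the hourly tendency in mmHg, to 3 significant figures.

1.70 mmHg per hour

13.59 mb / 6 h × 0.750062 mmHg/mb = 1.70 mmHg/h.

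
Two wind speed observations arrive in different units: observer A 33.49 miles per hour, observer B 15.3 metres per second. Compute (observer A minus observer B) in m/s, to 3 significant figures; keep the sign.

observer A: 33.49 mph = 14.97137 m/s.
Difference: 14.97137 − 15.30000 = -0.329 m/s.

-0.329 m/s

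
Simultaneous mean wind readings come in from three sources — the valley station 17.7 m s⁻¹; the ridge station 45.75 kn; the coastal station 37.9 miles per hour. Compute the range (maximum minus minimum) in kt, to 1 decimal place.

12.8 kt

the valley station: 17.7 m/s = 34.406 kt.
the coastal station: 37.9 mph = 32.934 kt.
Spread: 45.750 − 32.934 = 12.8 kt.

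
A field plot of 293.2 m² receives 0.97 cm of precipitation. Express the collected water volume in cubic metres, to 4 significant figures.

Depth: 0.97 cm × 10 = 9.7 mm.
1 mm over 1 m² is 1 L, so volume = 9.7 × 293.2 = 2844.04 L = 2.844 m³.

2.844 cubic metres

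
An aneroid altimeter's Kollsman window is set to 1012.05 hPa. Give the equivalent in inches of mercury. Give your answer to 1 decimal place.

1 hPa = 0.02953 inHg, so 1012.05 × 0.02953 = 29.9 inHg.

29.9 inHg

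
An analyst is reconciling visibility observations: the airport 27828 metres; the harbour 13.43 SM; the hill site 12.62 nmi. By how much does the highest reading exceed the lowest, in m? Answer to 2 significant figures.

the harbour: 13.43 SM = 21613.49 m.
the hill site: 12.62 nmi = 23372.24 m.
Spread: 27828.00 − 21613.49 = 6200 m.

6200 m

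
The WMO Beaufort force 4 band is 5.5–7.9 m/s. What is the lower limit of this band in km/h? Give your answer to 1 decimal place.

5.5–7.9 m/s × 3.6 = 19.8–28.4 km/h.

19.8 km/h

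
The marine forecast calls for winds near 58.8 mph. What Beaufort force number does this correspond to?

Beaufort force 10

58.8 mph = 26.3 m/s, which is Beaufort 10 (storm, 24.5–28.4 m/s).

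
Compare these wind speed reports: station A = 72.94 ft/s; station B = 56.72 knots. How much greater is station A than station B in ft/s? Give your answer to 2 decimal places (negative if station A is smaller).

-22.79 ft/s

station B: 56.72 kt = 95.7326 ft/s.
Difference: 72.9400 − 95.7326 = -22.79 ft/s.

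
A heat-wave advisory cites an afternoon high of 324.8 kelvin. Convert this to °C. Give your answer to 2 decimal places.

°C = 324.8 − 273.15 = 51.65 °C.

51.65 °C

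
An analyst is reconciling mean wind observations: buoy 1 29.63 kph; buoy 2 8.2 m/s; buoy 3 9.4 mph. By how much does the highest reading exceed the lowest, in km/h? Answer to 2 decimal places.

buoy 2: 8.2 m/s = 29.5200 km/h.
buoy 3: 9.4 mph = 15.1278 km/h.
Spread: 29.6300 − 15.1278 = 14.50 km/h.

14.50 km/h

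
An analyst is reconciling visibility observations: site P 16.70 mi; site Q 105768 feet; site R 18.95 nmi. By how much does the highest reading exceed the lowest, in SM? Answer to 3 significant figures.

5.11 SM

site Q: 105768 ft = 20.0318 SM.
site R: 18.95 nmi = 21.8073 SM.
Spread: 21.8073 − 16.7000 = 5.11 SM.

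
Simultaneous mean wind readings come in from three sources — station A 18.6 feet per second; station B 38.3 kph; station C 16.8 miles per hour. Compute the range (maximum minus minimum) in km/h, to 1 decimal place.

17.9 km/h

station A: 18.6 ft/s = 20.409 km/h.
station C: 16.8 mph = 27.037 km/h.
Spread: 38.300 − 20.409 = 17.9 km/h.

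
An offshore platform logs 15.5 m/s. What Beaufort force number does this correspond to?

15.5 m/s lies in the Beaufort 7 band (near gale, 13.9–17.1 m/s).

Beaufort force 7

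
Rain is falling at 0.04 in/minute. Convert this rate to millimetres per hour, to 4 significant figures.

0.04 in/minute × 25.4 mm/in × 60 minute/hour = 60.96 mm/hour.

60.96 mm/hour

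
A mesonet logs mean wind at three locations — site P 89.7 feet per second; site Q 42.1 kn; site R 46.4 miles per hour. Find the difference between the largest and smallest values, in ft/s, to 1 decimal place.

21.6 ft/s

site Q: 42.1 kt = 71.057 ft/s.
site R: 46.4 mph = 68.053 ft/s.
Spread: 89.700 − 68.053 = 21.6 ft/s.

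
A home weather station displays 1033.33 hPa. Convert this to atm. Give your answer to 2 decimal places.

1 hPa = 0.000986923 atm, so 1033.33 × 0.000986923 = 1.02 atm.

1.02 atm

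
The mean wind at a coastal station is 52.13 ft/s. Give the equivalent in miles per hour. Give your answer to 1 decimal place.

1 ft/s = 0.681818 mph, so 52.13 × 0.681818 = 35.5 mph.

35.5 mph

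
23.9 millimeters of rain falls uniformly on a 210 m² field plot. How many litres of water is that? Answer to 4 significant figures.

1 mm over 1 m² is 1 L, so volume = 23.9 × 210 = 5019 L.

5019 litres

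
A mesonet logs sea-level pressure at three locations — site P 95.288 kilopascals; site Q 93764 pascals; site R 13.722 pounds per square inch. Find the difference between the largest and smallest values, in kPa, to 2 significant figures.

site Q: 93764 Pa = 93.764 kPa.
site R: 13.722 psi = 94.610 kPa.
Spread: 95.288 − 93.764 = 1.5 kPa.

1.5 kPa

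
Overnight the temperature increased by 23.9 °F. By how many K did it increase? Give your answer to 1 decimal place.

A change of 1 °C equals a change of 1.8 °F: ΔK = 23.9 × 0.5556 = 13.3 K.

13.3 K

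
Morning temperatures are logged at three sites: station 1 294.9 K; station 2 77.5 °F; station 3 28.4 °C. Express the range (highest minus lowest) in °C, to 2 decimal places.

6.65 °C

station 1: 294.9 K = 21.750 °C.
station 2: 77.5 °F = 25.278 °C.
Spread: 28.400 − 21.750 = 6.650 °C.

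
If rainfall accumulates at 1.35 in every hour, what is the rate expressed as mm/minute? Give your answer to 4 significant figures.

0.5715 mm/minute

1.35 in/hour × 25.4 mm/in × 0.0166667 hour/minute = 0.5715 mm/minute.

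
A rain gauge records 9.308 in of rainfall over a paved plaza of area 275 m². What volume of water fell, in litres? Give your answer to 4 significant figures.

Depth: 9.308 in × 25.4 = 236.4232 mm.
1 mm over 1 m² is 1 L, so volume = 236.4232 × 275 = 65016.38 L ≈ 65020 L.

65020 litres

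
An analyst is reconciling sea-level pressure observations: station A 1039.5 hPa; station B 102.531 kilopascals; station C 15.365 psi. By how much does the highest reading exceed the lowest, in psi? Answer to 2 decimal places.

station A: 1039.5 hPa = 15.0767 psi.
station B: 102.531 kPa = 14.8709 psi.
Spread: 15.3650 − 14.8709 = 0.49 psi.

0.49 psi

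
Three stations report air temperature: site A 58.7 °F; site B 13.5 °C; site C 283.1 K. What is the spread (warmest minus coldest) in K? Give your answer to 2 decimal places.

4.88 K

site A: 58.7 °F = 14.833 °C.
site C: 283.1 K = 9.950 °C.
Spread: 14.833 − 9.950 = 4.883 °C.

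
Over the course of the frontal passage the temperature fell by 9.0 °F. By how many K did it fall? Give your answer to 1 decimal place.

A change of 1 °C equals a change of 1.8 °F: ΔK = 9.0 × 0.5556 = 5.0 K.

5.0 K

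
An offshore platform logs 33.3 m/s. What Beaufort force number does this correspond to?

33.3 m/s lies in the Beaufort 12 band (hurricane force, ≥32.7 m/s).

Beaufort force 12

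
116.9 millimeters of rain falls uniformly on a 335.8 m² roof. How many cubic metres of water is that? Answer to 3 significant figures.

1 mm over 1 m² is 1 L, so volume = 116.9 × 335.8 = 39255.02 L = 39.3 m³.

39.3 cubic metres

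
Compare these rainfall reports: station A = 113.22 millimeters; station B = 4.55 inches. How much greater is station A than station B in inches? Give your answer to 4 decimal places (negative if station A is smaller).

-0.0925 in

station A: 113.22 mm = 4.457480 in.
Difference: 4.457480 − 4.550000 = -0.0925 in.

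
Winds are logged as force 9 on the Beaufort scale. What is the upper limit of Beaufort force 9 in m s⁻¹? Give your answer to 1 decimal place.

24.4 m/s

Beaufort 9 (strong gale) spans 20.8–24.4 m/s.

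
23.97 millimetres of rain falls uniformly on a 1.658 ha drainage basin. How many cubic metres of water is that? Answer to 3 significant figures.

397 cubic metres

Area: 1.658 ha = 16580 m².
1 mm over 1 m² is 1 L, so volume = 23.97 × 16580 = 397422.6 L = 397 m³.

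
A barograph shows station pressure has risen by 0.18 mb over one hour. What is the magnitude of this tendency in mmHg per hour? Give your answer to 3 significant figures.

0.135 mmHg per hour

0.18 mb / 1 h × 0.750062 mmHg/mb = 0.135 mmHg/h.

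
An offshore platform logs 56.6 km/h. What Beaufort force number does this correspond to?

56.6 km/h = 15.7 m/s, which is Beaufort 7 (near gale, 13.9–17.1 m/s).

Beaufort force 7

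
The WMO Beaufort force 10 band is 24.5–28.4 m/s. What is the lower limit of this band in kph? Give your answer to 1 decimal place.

24.5–28.4 m/s × 3.6 = 88.2–102.2 km/h.

88.2 km/h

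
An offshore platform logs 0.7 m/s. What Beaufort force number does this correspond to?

Beaufort force 1

0.7 m/s lies in the Beaufort 1 band (light air, 0.3–1.5 m/s).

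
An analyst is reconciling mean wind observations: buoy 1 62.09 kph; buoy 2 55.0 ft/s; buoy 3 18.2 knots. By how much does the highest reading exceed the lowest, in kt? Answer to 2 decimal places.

15.33 kt

buoy 1: 62.09 km/h = 33.5259 kt.
buoy 2: 55.0 ft/s = 32.5866 kt.
Spread: 33.5259 − 18.2000 = 15.33 kt.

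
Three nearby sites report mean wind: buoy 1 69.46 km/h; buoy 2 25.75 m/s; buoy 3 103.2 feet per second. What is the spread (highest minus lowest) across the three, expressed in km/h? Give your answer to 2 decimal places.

buoy 2: 25.75 m/s = 92.7000 km/h.
buoy 3: 103.2 ft/s = 113.2393 km/h.
Spread: 113.2393 − 69.4600 = 43.78 km/h.

43.78 km/h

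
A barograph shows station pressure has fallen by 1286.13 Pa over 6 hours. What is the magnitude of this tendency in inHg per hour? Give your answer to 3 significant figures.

0.0633 inHg per hour

1286.13 Pa / 6 h × 0.0002953 inHg/Pa = 0.0633 inHg/h.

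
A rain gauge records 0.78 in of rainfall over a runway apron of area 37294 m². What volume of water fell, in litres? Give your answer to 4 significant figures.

738900 litres

Depth: 0.78 in × 25.4 = 19.812 mm.
1 mm over 1 m² is 1 L, so volume = 19.812 × 37294 = 738868.73 L ≈ 738900 L.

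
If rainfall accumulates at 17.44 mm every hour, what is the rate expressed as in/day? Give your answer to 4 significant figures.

17.44 mm/hour × 0.0393701 in/mm × 24 hour/day = 16.48 in/day.

16.48 in/day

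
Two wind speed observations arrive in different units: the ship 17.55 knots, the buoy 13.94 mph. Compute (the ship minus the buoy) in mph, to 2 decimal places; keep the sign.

the ship: 17.55 kt = 20.1962 mph.
Difference: 20.1962 − 13.9400 = 6.26 mph.

6.26 mph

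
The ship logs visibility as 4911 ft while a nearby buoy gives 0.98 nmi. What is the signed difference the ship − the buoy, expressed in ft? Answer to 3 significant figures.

-1040 ft

the buoy: 0.98 nmi = 5954.59 ft.
Difference: 4911.00 − 5954.59 = -1040 ft.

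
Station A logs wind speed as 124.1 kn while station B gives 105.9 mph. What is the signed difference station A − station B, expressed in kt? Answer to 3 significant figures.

station B: 105.9 mph = 92.025 kt.
Difference: 124.100 − 92.025 = 32.1 kt.

32.1 kt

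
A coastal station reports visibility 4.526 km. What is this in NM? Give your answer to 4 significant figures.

1 km = 0.539957 nmi, so 4.526 × 0.539957 = 2.444 nmi.

2.444 nmi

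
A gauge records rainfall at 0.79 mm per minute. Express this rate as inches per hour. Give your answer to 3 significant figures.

0.79 mm/minute × 0.0393701 in/mm × 60 minute/hour = 1.87 in/hour.

1.87 in/hour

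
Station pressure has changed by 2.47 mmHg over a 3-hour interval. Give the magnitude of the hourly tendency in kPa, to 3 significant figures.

2.47 mmHg / 3 h × 0.133322 kPa/mmHg = 0.110 kPa/h.

0.110 kPa per hour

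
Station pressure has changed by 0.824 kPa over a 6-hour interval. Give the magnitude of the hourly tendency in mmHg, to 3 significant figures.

1.03 mmHg per hour

0.824 kPa / 6 h × 7.50062 mmHg/kPa = 1.03 mmHg/h.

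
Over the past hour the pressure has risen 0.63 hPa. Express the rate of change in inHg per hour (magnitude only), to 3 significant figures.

0.63 hPa / 1 h × 0.02953 inHg/hPa = 0.0186 inHg/h.

0.0186 inHg per hour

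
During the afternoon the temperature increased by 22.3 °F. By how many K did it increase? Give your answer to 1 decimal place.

A change of 1 °C equals a change of 1.8 °F: ΔK = 22.3 × 0.5556 = 12.4 K.

12.4 K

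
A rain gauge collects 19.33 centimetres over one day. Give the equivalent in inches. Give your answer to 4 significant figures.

7.610 in

1 cm = 0.393701 in, so 19.33 × 0.393701 = 7.610 in.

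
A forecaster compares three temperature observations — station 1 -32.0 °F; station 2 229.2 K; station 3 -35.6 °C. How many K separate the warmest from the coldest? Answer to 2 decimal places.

8.39 K

station 1: -32.0 °F = -35.556 °C.
station 2: 229.2 K = -43.950 °C.
Spread: (-35.556) − (-43.950) = 8.394 °C.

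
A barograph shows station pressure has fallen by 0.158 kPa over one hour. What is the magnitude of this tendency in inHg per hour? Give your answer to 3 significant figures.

0.0467 inHg per hour

0.158 kPa / 1 h × 0.2953 inHg/kPa = 0.0467 inHg/h.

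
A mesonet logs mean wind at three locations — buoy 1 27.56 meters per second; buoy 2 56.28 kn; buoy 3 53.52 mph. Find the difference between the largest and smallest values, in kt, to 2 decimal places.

9.77 kt

buoy 1: 27.56 m/s = 53.5724 kt.
buoy 3: 53.52 mph = 46.5076 kt.
Spread: 56.2800 − 46.5076 = 9.77 kt.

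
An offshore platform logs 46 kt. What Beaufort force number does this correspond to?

46 kt lies in the Beaufort 9 band (strong gale, 41–47 kt).

Beaufort force 9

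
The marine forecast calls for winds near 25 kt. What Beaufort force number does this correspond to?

Beaufort force 6

25 kt lies in the Beaufort 6 band (strong breeze, 22–27 kt).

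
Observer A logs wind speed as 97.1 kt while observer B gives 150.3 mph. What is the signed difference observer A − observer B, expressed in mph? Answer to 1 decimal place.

-38.6 mph

observer A: 97.1 kt = 111.741 mph.
Difference: 111.741 − 150.300 = -38.6 mph.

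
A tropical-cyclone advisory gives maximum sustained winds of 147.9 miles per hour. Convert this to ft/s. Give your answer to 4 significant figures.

216.9 ft/s

1 mph = 1.46667 ft/s, so 147.9 × 1.46667 = 216.9 ft/s.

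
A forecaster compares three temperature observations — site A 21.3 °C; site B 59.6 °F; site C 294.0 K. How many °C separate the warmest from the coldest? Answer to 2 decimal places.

site B: 59.6 °F = 15.333 °C.
site C: 294.0 K = 20.850 °C.
Spread: 21.300 − 15.333 = 5.967 °C.

5.97 °C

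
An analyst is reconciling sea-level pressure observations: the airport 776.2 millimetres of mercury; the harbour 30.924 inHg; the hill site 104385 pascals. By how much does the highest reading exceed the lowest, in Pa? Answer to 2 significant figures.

the airport: 776.2 mmHg = 103484.84 Pa.
the harbour: 30.924 inHg = 104720.69 Pa.
Spread: 104720.69 − 103484.84 = 1200 Pa.

1200 Pa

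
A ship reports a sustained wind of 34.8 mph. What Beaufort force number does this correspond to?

34.8 mph = 15.6 m/s, which is Beaufort 7 (near gale, 13.9–17.1 m/s).

Beaufort force 7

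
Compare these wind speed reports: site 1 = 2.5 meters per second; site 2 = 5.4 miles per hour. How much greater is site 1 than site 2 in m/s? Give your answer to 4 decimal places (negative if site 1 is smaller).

site 2: 5.4 mph = 2.414016 m/s.
Difference: 2.500000 − 2.414016 = 0.0860 m/s.

0.0860 m/s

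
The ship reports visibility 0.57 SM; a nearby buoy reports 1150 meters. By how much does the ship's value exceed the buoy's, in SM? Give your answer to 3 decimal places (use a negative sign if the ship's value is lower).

-0.145 SM

the buoy: 1150 m = 0.71458 SM.
Difference: 0.57000 − 0.71458 = -0.145 SM.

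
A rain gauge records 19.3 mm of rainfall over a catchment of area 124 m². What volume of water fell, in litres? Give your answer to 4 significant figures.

2393 litres

1 mm over 1 m² is 1 L, so volume = 19.3 × 124 = 2393.2 L ≈ 2393 L.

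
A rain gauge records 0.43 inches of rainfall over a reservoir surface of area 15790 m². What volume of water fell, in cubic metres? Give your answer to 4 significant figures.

Depth: 0.43 in × 25.4 = 10.922 mm.
1 mm over 1 m² is 1 L, so volume = 10.922 × 15790 = 172458.38 L = 172.5 m³.

172.5 cubic metres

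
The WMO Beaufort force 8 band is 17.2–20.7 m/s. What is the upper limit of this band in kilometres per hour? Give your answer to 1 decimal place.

74.5 km/h

17.2–20.7 m/s × 3.6 = 61.9–74.5 km/h.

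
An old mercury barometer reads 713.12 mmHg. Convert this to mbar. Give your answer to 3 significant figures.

1 mmHg = 1.33322 mb, so 713.12 × 1.33322 = 951 mb.

951 mb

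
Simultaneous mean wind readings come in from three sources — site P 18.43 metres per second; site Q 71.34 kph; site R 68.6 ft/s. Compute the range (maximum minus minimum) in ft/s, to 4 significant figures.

8.134 ft/s

site P: 18.43 m/s = 60.46588 ft/s.
site Q: 71.34 km/h = 65.01531 ft/s.
Spread: 68.60000 − 60.46588 = 8.134 ft/s.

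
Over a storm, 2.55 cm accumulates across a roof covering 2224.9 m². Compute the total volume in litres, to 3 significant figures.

56700 litres

Depth: 2.55 cm × 10 = 25.5 mm.
1 mm over 1 m² is 1 L, so volume = 25.5 × 2224.9 = 56734.95 L ≈ 56700 L.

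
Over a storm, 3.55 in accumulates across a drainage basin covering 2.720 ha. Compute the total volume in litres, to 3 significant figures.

Depth: 3.55 in × 25.4 = 90.17 mm.
Area: 2.720 ha = 27200 m².
1 mm over 1 m² is 1 L, so volume = 90.17 × 27200 = 2452624 L ≈ 2450000 L.

2450000 litres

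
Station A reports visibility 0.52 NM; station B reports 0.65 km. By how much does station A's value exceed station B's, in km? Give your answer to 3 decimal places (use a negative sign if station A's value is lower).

0.313 km

station A: 0.52 nmi = 0.96304 km.
Difference: 0.96304 − 0.65000 = 0.313 km.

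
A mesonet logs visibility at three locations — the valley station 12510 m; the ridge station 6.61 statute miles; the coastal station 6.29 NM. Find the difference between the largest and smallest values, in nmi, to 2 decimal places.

the valley station: 12510 m = 6.7549 nmi.
the ridge station: 6.61 SM = 5.7439 nmi.
Spread: 6.7549 − 5.7439 = 1.01 nmi.

1.01 nmi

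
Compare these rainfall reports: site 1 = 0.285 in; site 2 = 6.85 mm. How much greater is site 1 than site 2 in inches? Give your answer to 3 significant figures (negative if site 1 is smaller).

0.0153 in

site 2: 6.85 mm = 0.269685 in.
Difference: 0.285000 − 0.269685 = 0.0153 in.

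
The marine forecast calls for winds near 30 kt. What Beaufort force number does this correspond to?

30 kt lies in the Beaufort 7 band (near gale, 28–33 kt).

Beaufort force 7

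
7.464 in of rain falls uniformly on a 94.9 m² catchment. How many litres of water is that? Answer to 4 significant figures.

Depth: 7.464 in × 25.4 = 189.5856 mm.
1 mm over 1 m² is 1 L, so volume = 189.5856 × 94.9 = 17991.673 L ≈ 17990 L.

17990 litres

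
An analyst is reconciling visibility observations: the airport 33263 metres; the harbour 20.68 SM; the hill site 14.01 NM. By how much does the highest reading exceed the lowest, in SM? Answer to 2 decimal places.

4.56 SM

the airport: 33263 m = 20.6687 SM.
the hill site: 14.01 nmi = 16.1224 SM.
Spread: 20.6800 − 16.1224 = 4.56 SM.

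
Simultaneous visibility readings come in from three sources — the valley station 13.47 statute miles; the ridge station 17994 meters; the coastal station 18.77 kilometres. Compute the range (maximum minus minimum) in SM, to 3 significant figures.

the ridge station: 17994 m = 11.1810 SM.
the coastal station: 18.77 km = 11.6631 SM.
Spread: 13.4700 − 11.1810 = 2.29 SM.

2.29 SM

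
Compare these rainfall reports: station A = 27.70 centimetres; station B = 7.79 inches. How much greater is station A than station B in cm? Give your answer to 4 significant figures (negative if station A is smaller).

7.913 cm

station B: 7.79 in = 19.78660 cm.
Difference: 27.70000 − 19.78660 = 7.913 cm.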